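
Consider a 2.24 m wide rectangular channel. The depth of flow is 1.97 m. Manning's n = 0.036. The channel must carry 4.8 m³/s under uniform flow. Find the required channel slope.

Flow area A = b·y = 2.24 × 1.97 = 4.413 m². Wetted perimeter P = b + 2y = 2.24 + 2×1.97 = 6.18 m.
Hydraulic radius R = A/P = 4.413/6.18 = 0.714 m.
From Manning's equation, S = [nQ / (1 A R^(2/3))]² = [0.036 × 4.8 / (1 × 4.413 × 0.714^(2/3))]² = 0.0024.

S = 0.0024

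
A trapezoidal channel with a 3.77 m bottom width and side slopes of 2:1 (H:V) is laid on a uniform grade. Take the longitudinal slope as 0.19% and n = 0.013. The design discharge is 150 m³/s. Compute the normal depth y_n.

Manning's equation rearranged: A R^(2/3) = nQ / (1·√S) = 0.013 × 150 / (√0.0019) = 44.74.
Try y = 3.37 m: A R^(2/3) = 53.95 — too large.
Try y = 2.68 m: A R^(2/3) = 32.81 — too small.
Try y = 3.09 m: A R^(2/3) = 44.61 — matches.

y_n = 3.09 m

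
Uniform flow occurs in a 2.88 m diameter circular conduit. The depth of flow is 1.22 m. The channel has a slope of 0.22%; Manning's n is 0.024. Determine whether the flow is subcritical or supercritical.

subcritical

For a circular section of diameter D = 2.88 m at depth y = 1.22 m, the central angle is θ = 2 arccos(1 − 2y/D) = 2.835 rad. Then A = (D²/8)(θ − sin θ) = 2.626 m² and P = Dθ/2 = 4.082 m.
Hydraulic radius R = A/P = 2.626/4.082 = 0.6433 m.
V = (1/n) R^(2/3) √S = (1/0.024) × 0.6433^(2/3) × √0.0022 = 1.456 m/s. Hydraulic depth D_h = A/T = 2.626/2.846 = 0.9227 m.
Froude number Fr = V/√(g·D_h) = 1.456/√(9.81×0.9227) = 0.484, which is less than 1, so the flow is subcritical.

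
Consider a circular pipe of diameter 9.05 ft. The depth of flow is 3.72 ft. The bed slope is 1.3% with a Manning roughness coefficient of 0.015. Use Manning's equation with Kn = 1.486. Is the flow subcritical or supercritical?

For a circular section of diameter D = 9.05 ft at depth y = 3.72 ft, the central angle is θ = 2 arccos(1 − 2y/D) = 2.784 rad. Then A = (D²/8)(θ − sin θ) = 24.92 ft² and P = Dθ/2 = 12.6 ft.
Hydraulic radius R = A/P = 24.92/12.6 = 1.978 ft.
V = (1.486/n) R^(2/3) √S = (1.486/0.015) × 1.978^(2/3) × √0.013 = 17.8 ft/s. Hydraulic depth D_h = A/T = 24.92/8.906 = 2.798 ft.
Froude number Fr = V/√(g·D_h) = 17.8/√(32.2×2.798) = 1.88, which is greater than 1, so the flow is supercritical.

supercritical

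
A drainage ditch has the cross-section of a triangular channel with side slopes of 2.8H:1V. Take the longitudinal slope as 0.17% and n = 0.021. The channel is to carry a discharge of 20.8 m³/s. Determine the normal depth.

Manning's equation rearranged: A R^(2/3) = nQ / (1·√S) = 0.021 × 20.8 / (√0.0017) = 10.59.
Trying y = 1.46 m: A R^(2/3) = 4.649 — low.
Trying y = 1.99 m: A R^(2/3) = 10.62 — close enough.

y_n = 1.99 m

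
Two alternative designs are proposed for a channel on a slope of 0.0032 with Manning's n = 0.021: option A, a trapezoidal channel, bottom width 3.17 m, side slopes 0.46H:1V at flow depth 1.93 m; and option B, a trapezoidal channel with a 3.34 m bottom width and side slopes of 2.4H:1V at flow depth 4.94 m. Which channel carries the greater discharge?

channel B

Channel A: With bottom width b = 3.17 m and side slope z = 0.46: A = (b + zy)y = (3.17 + 0.46×1.93)×1.93 = 7.832 m²; P = b + 2y√(1+z²) = 3.17 + 2×1.93×1.101 = 7.419 m. Hydraulic radius R = A/P = 7.832/7.419 = 1.056 m. Q_A = (1/0.021)·7.832·1.056^(2/3)·√0.0032 = 21.87 m³/s.
Channel B: With bottom width b = 3.34 m and side slope z = 2.4: A = (b + zy)y = (3.34 + 2.4×4.94)×4.94 = 75.07 m²; P = b + 2y√(1+z²) = 3.34 + 2×4.94×2.6 = 29.03 m. Hydraulic radius R = A/P = 75.07/29.03 = 2.586 m. Q_B = (1/0.021)·75.07·2.586^(2/3)·√0.0032 = 381 m³/s.
Q_A = 21.87 m³/s vs Q_B = 381 m³/s, so channel B carries more.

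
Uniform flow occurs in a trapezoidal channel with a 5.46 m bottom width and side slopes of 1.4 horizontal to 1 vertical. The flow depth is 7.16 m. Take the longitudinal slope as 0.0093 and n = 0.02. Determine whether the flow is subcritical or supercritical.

supercritical

With bottom width b = 5.46 m and side slope z = 1.4: A = (b + zy)y = (5.46 + 1.4×7.16)×7.16 = 110.9 m²; P = b + 2y√(1+z²) = 5.46 + 2×7.16×1.72 = 30.1 m.
Hydraulic radius R = A/P = 110.9/30.1 = 3.684 m.
V = (1/n) R^(2/3) √S = (1/0.02) × 3.684^(2/3) × √0.0093 = 11.5 m/s. Hydraulic depth D_h = A/T = 110.9/25.51 = 4.346 m.
Froude number Fr = V/√(g·D_h) = 11.5/√(9.81×4.346) = 1.76, which is greater than 1, so the flow is supercritical.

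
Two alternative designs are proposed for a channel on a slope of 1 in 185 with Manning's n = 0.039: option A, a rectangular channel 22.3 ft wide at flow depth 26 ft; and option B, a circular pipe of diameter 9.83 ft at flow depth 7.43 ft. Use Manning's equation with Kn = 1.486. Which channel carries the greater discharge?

Channel A: Flow area A = b·y = 22.3 × 26 = 579.8 ft². Wetted perimeter P = b + 2y = 22.3 + 2×26 = 74.3 ft. Hydraulic radius R = A/P = 579.8/74.3 = 7.803 ft. Q_A = (1.486/0.039)·579.8·7.803^(2/3)·√0.005405 = 6390 ft³/s.
Channel B: For a circular section of diameter D = 9.83 ft at depth y = 7.43 ft, the central angle is θ = 2 arccos(1 − 2y/D) = 4.216 rad. Then A = (D²/8)(θ − sin θ) = 61.54 ft² and P = Dθ/2 = 20.72 ft. Hydraulic radius R = A/P = 61.54/20.72 = 2.97 ft. Q_B = (1.486/0.039)·61.54·2.97^(2/3)·√0.005405 = 356.2 ft³/s.
Q_A = 6390 ft³/s vs Q_B = 356.2 ft³/s, so channel A carries more.

channel A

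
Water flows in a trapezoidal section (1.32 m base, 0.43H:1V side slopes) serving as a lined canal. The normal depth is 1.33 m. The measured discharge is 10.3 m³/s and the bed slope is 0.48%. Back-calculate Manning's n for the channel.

n = 0.012

With bottom width b = 1.32 m and side slope z = 0.43: A = (b + zy)y = (1.32 + 0.43×1.33)×1.33 = 2.516 m²; P = b + 2y√(1+z²) = 1.32 + 2×1.33×1.089 = 4.215 m.
Hydraulic radius R = A/P = 2.516/4.215 = 0.5969 m.
Rearranging Manning's equation: n = (1/Q) A R^(2/3) S^(1/2) = (1/10.3) × 2.516 × 0.5969^(2/3) × √0.0048 = 0.012.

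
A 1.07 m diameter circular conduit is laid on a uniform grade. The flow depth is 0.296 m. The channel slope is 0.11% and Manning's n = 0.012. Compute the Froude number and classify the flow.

For a circular section of diameter D = 1.07 m at depth y = 0.296 m, the central angle is θ = 2 arccos(1 − 2y/D) = 2.215 rad. Then A = (D²/8)(θ − sin θ) = 0.2027 m² and P = Dθ/2 = 1.185 m.
Hydraulic radius R = A/P = 0.2027/1.185 = 0.171 m.
V = (1/n) R^(2/3) √S = (1/0.012) × 0.171^(2/3) × √0.0011 = 0.8514 m/s. Hydraulic depth D_h = A/T = 0.2027/0.9573 = 0.2117 m.
Froude number Fr = V/√(g·D_h) = 0.8514/√(9.81×0.2117) = 0.591, which is less than 1, so the flow is subcritical.

subcritical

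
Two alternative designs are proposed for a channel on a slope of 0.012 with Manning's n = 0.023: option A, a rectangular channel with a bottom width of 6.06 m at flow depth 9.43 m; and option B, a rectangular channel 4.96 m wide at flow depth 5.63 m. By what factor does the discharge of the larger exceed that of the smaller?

2.48

Channel A: Flow area A = b·y = 6.06 × 9.43 = 57.15 m². Wetted perimeter P = b + 2y = 6.06 + 2×9.43 = 24.92 m. Hydraulic radius R = A/P = 57.15/24.92 = 2.293 m. Q_A = (1/0.023)·57.15·2.293^(2/3)·√0.012 = 473.3 m³/s.
Channel B: Flow area A = b·y = 4.96 × 5.63 = 27.92 m². Wetted perimeter P = b + 2y = 4.96 + 2×5.63 = 16.22 m. Hydraulic radius R = A/P = 27.92/16.22 = 1.722 m. Q_B = (1/0.023)·27.92·1.722^(2/3)·√0.012 = 191 m³/s.
The larger discharge is 473.3 m³/s and the smaller is 191 m³/s; the ratio is 2.48.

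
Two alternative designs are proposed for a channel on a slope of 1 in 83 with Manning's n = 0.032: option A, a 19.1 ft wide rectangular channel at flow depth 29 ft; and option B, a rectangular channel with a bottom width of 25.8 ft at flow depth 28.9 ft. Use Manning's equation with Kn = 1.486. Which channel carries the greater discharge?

channel B

Channel A: Flow area A = b·y = 19.1 × 29 = 553.9 ft². Wetted perimeter P = b + 2y = 19.1 + 2×29 = 77.1 ft. Hydraulic radius R = A/P = 553.9/77.1 = 7.184 ft. Q_A = (1.486/0.032)·553.9·7.184^(2/3)·√0.01205 = 10510 ft³/s.
Channel B: Flow area A = b·y = 25.8 × 28.9 = 745.6 ft². Wetted perimeter P = b + 2y = 25.8 + 2×28.9 = 83.6 ft. Hydraulic radius R = A/P = 745.6/83.6 = 8.919 ft. Q_B = (1.486/0.032)·745.6·8.919^(2/3)·√0.01205 = 16350 ft³/s.
Q_A = 10510 ft³/s vs Q_B = 16350 ft³/s, so channel B carries more.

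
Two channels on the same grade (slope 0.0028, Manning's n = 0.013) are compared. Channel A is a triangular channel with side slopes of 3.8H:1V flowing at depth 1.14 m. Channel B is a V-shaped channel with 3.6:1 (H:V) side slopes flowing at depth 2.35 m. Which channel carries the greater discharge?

channel B

Channel A: For a triangular section with side slope z = 3.8: A = zy² = 3.8×1.14² = 4.938 m²; P = 2y√(1+z²) = 2×1.14×3.929 = 8.959 m. Hydraulic radius R = A/P = 4.938/8.959 = 0.5512 m. Q_A = (1/0.013)·4.938·0.5512^(2/3)·√0.0028 = 13.51 m³/s.
Channel B: For a triangular section with side slope z = 3.6: A = zy² = 3.6×2.35² = 19.88 m²; P = 2y√(1+z²) = 2×2.35×3.736 = 17.56 m. Hydraulic radius R = A/P = 19.88/17.56 = 1.132 m. Q_B = (1/0.013)·19.88·1.132^(2/3)·√0.0028 = 87.9 m³/s.
Q_A = 13.51 m³/s vs Q_B = 87.9 m³/s, so channel B carries more.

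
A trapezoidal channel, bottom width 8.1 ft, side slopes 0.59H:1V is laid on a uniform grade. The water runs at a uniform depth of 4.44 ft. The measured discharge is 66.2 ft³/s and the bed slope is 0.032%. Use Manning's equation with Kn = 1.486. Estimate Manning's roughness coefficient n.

n = 0.036

With bottom width b = 8.1 ft and side slope z = 0.59: A = (b + zy)y = (8.1 + 0.59×4.44)×4.44 = 47.6 ft²; P = b + 2y√(1+z²) = 8.1 + 2×4.44×1.161 = 18.41 ft.
Hydraulic radius R = A/P = 47.6/18.41 = 2.585 ft.
Rearranging Manning's equation: n = (1.486/Q) A R^(2/3) S^(1/2) = (1.486/66.2) × 47.6 × 2.585^(2/3) × √0.00032 = 0.036.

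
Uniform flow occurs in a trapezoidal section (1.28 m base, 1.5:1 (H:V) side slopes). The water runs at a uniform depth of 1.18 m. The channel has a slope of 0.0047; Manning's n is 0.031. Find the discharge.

With bottom width b = 1.28 m and side slope z = 1.5: A = (b + zy)y = (1.28 + 1.5×1.18)×1.18 = 3.599 m²; P = b + 2y√(1+z²) = 1.28 + 2×1.18×1.803 = 5.535 m.
Hydraulic radius R = A/P = 3.599/5.535 = 0.6503 m.
Manning's equation: Q = (1/n) A R^(2/3) S^(1/2) = (1/0.031) × 3.599 × 0.6503^(2/3) × 0.0047^(1/2) = 5.97 m³/s.

Q = 5.97 m³/s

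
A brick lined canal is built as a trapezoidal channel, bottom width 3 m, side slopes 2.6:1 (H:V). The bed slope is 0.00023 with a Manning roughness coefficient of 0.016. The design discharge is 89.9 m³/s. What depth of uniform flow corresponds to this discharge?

y_n = 4.12 m

Manning's equation rearranged: A R^(2/3) = nQ / (1·√S) = 0.016 × 89.9 / (√0.00023) = 94.85.
Trying y = 4.65 m: A R^(2/3) = 126.7 — over.
Trying y = 3.41 m: A R^(2/3) = 60.74 — short.
Trying y = 4.12 m: A R^(2/3) = 94.88 — close enough.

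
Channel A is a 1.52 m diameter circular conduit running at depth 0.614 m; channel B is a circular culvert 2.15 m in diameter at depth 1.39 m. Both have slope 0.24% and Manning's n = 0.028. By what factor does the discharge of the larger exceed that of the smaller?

Channel A: For a circular section of diameter D = 1.52 m at depth y = 0.614 m, the central angle is θ = 2 arccos(1 − 2y/D) = 2.755 rad. Then A = (D²/8)(θ − sin θ) = 0.6867 m² and P = Dθ/2 = 2.094 m. Hydraulic radius R = A/P = 0.6867/2.094 = 0.328 m. Q_A = (1/0.028)·0.6867·0.328^(2/3)·√0.0024 = 0.5715 m³/s.
Channel B: For a circular section of diameter D = 2.15 m at depth y = 1.39 m, the central angle is θ = 2 arccos(1 − 2y/D) = 3.736 rad. Then A = (D²/8)(θ − sin θ) = 2.483 m² and P = Dθ/2 = 4.017 m. Hydraulic radius R = A/P = 2.483/4.017 = 0.6181 m. Q_B = (1/0.028)·2.483·0.6181^(2/3)·√0.0024 = 3.152 m³/s.
The larger discharge is 3.152 m³/s and the smaller is 0.5715 m³/s; the ratio is 5.52.

5.52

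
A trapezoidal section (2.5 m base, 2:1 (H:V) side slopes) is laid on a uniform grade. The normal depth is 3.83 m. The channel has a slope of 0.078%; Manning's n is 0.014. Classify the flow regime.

subcritical

With bottom width b = 2.5 m and side slope z = 2: A = (b + zy)y = (2.5 + 2×3.83)×3.83 = 38.91 m²; P = b + 2y√(1+z²) = 2.5 + 2×3.83×2.236 = 19.63 m.
Hydraulic radius R = A/P = 38.91/19.63 = 1.982 m.
V = (1/n) R^(2/3) √S = (1/0.014) × 1.982^(2/3) × √0.00078 = 3.148 m/s. Hydraulic depth D_h = A/T = 38.91/17.82 = 2.184 m.
Froude number Fr = V/√(g·D_h) = 3.148/√(9.81×2.184) = 0.68, which is less than 1, so the flow is subcritical.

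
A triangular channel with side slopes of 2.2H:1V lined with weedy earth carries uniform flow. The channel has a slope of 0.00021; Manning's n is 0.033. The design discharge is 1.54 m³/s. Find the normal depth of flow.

y_n = 1.45 m

Manning's equation rearranged: A R^(2/3) = nQ / (1·√S) = 0.033 × 1.54 / (√0.00021) = 3.507.
Trying y = 1.64 m: A R^(2/3) = 4.869 — over.
Trying y = 1.45 m: A R^(2/3) = 3.506 — ≈ 3.507.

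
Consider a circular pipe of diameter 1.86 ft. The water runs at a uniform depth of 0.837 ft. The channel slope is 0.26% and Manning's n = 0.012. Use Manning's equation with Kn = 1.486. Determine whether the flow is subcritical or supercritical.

subcritical

For a circular section of diameter D = 1.86 ft at depth y = 0.837 ft, the central angle is θ = 2 arccos(1 − 2y/D) = 2.941 rad. Then A = (D²/8)(θ − sin θ) = 1.186 ft² and P = Dθ/2 = 2.735 ft.
Hydraulic radius R = A/P = 1.186/2.735 = 0.4335 ft.
V = (1.486/n) R^(2/3) √S = (1.486/0.012) × 0.4335^(2/3) × √0.0026 = 3.617 ft/s. Hydraulic depth D_h = A/T = 1.186/1.851 = 0.6408 ft.
Froude number Fr = V/√(g·D_h) = 3.617/√(32.2×0.6408) = 0.796, which is less than 1, so the flow is subcritical.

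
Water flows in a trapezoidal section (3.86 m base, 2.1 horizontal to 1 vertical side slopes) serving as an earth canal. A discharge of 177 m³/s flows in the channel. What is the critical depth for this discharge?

y_c = 3.48 m

At critical depth, Q² T / (g A³) = 1, i.e. A³/T = Q²/g = 177²/9.81 = 3194.
At y = 4.07 m: A³/T = 6145 — too large.
At y = 2.39 m: A³/T = 687.6 — too small.
At y = 3.48 m: A³/T = 3177 — matches.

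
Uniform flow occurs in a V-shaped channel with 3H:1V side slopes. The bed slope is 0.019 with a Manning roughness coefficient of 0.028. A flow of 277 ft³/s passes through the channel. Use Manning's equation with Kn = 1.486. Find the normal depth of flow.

Manning's equation rearranged: A R^(2/3) = nQ / (1.486·√S) = 0.028 × 277 / (1.486 × √0.019) = 37.87.
Trying y = 3.69 ft: A R^(2/3) = 59.33 — high.
Trying y = 2.42 ft: A R^(2/3) = 19.26 — low.
Trying y = 3.12 ft: A R^(2/3) = 37.93 — matches.

y_n = 3.12 ft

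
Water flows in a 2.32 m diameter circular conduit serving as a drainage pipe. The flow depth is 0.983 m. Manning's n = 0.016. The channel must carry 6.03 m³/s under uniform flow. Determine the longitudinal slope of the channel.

S = 0.00769

For a circular section of diameter D = 2.32 m at depth y = 0.983 m, the central angle is θ = 2 arccos(1 − 2y/D) = 2.835 rad. Then A = (D²/8)(θ − sin θ) = 1.705 m² and P = Dθ/2 = 3.289 m.
Hydraulic radius R = A/P = 1.705/3.289 = 0.5183 m.
From Manning's equation, S = [nQ / (1 A R^(2/3))]² = [0.016 × 6.03 / (1 × 1.705 × 0.5183^(2/3))]² = 0.00769.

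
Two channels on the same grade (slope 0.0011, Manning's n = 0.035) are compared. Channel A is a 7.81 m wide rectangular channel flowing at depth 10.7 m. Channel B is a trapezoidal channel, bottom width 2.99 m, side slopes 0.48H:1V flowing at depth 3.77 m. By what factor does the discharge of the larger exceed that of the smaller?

6.82

Channel A: Flow area A = b·y = 7.81 × 10.7 = 83.57 m². Wetted perimeter P = b + 2y = 7.81 + 2×10.7 = 29.21 m. Hydraulic radius R = A/P = 83.57/29.21 = 2.861 m. Q_A = (1/0.035)·83.57·2.861^(2/3)·√0.0011 = 159.6 m³/s.
Channel B: With bottom width b = 2.99 m and side slope z = 0.48: A = (b + zy)y = (2.99 + 0.48×3.77)×3.77 = 18.09 m²; P = b + 2y√(1+z²) = 2.99 + 2×3.77×1.109 = 11.35 m. Hydraulic radius R = A/P = 18.09/11.35 = 1.594 m. Q_B = (1/0.035)·18.09·1.594^(2/3)·√0.0011 = 23.39 m³/s.
The larger discharge is 159.6 m³/s and the smaller is 23.39 m³/s; the ratio is 6.82.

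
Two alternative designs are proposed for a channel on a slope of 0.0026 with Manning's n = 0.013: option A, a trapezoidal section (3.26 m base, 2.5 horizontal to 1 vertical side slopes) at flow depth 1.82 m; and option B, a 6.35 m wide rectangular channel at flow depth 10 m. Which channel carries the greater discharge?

channel B

Channel A: With bottom width b = 3.26 m and side slope z = 2.5: A = (b + zy)y = (3.26 + 2.5×1.82)×1.82 = 14.21 m²; P = b + 2y√(1+z²) = 3.26 + 2×1.82×2.693 = 13.06 m. Hydraulic radius R = A/P = 14.21/13.06 = 1.088 m. Q_A = (1/0.013)·14.21·1.088^(2/3)·√0.0026 = 58.99 m³/s.
Channel B: Flow area A = b·y = 6.35 × 10 = 63.5 m². Wetted perimeter P = b + 2y = 6.35 + 2×10 = 26.35 m. Hydraulic radius R = A/P = 63.5/26.35 = 2.41 m. Q_B = (1/0.013)·63.5·2.41^(2/3)·√0.0026 = 447.7 m³/s.
Q_A = 58.99 m³/s vs Q_B = 447.7 m³/s, so channel B carries more.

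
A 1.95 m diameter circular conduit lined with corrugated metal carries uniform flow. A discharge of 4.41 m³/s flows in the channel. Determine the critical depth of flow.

At critical depth, Q² T / (g A³) = 1, i.e. A³/T = Q²/g = 4.41²/9.81 = 1.982.
At y = 0.699 m: A³/T = 0.4765 — too small.
At y = 1.18 m: A³/T = 3.541 — too large.
At y = 1.01 m: A³/T = 1.954 — ≈ 1.982.

y_c = 1.01 m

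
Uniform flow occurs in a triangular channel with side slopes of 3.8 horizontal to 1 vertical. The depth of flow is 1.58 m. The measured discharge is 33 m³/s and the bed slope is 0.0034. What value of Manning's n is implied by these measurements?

For a triangular section with side slope z = 3.8: A = zy² = 3.8×1.58² = 9.486 m²; P = 2y√(1+z²) = 2×1.58×3.929 = 12.42 m.
Hydraulic radius R = A/P = 9.486/12.42 = 0.764 m.
Rearranging Manning's equation: n = (1/Q) A R^(2/3) S^(1/2) = (1/33) × 9.486 × 0.764^(2/3) × √0.0034 = 0.014.

n = 0.014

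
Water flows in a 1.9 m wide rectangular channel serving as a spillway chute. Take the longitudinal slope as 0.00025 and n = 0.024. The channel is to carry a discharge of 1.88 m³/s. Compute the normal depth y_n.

y_n = 2.01 m

Manning's equation rearranged: A R^(2/3) = nQ / (1·√S) = 0.024 × 1.88 / (√0.00025) = 2.854.
Try y = 1.56 m: A R^(2/3) = 2.086 — low.
Try y = 2.55 m: A R^(2/3) = 3.791 — high.
Try y = 2.01 m: A R^(2/3) = 2.851 — matches.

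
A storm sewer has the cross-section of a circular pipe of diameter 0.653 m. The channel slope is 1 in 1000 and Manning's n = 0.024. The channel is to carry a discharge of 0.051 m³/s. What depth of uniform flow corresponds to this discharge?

y_n = 0.282 m

Manning's equation rearranged: A R^(2/3) = nQ / (1·√S) = 0.024 × 0.051 / (√0.001) = 0.03871.
Trying y = 0.356 m: A R^(2/3) = 0.05776 — over.
Trying y = 0.201 m: A R^(2/3) = 0.02059 — short.
Trying y = 0.282 m: A R^(2/3) = 0.03873 — matches.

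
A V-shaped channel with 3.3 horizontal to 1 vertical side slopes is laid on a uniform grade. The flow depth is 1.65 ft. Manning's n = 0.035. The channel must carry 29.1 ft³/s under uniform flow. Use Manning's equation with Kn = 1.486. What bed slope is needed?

For a triangular section with side slope z = 3.3: A = zy² = 3.3×1.65² = 8.984 ft²; P = 2y√(1+z²) = 2×1.65×3.448 = 11.38 ft.
Hydraulic radius R = A/P = 8.984/11.38 = 0.7895 ft.
From Manning's equation, S = [nQ / (1.486 A R^(2/3))]² = [0.035 × 29.1 / (1.486 × 8.984 × 0.7895^(2/3))]² = 0.00798.

S = 0.00798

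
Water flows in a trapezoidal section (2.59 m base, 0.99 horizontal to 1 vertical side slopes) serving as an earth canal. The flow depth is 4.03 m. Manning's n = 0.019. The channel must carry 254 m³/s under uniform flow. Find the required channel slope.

With bottom width b = 2.59 m and side slope z = 0.99: A = (b + zy)y = (2.59 + 0.99×4.03)×4.03 = 26.52 m²; P = b + 2y√(1+z²) = 2.59 + 2×4.03×1.407 = 13.93 m.
Hydraulic radius R = A/P = 26.52/13.93 = 1.903 m.
From Manning's equation, S = [nQ / (1 A R^(2/3))]² = [0.019 × 254 / (1 × 26.52 × 1.903^(2/3))]² = 0.014.

S = 0.014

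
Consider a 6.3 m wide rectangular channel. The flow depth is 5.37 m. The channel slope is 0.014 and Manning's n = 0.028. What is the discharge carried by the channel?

Q = 226 m³/s

Flow area A = b·y = 6.3 × 5.37 = 33.83 m². Wetted perimeter P = b + 2y = 6.3 + 2×5.37 = 17.04 m.
Hydraulic radius R = A/P = 33.83/17.04 = 1.985 m.
Manning's equation: Q = (1/n) A R^(2/3) S^(1/2) = (1/0.028) × 33.83 × 1.985^(2/3) × 0.014^(1/2) = 226 m³/s.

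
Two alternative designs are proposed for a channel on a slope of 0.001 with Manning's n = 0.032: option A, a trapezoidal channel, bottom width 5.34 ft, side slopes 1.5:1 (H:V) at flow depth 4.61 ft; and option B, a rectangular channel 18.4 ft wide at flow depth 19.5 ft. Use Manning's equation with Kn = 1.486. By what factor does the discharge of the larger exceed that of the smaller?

Channel A: With bottom width b = 5.34 ft and side slope z = 1.5: A = (b + zy)y = (5.34 + 1.5×4.61)×4.61 = 56.5 ft²; P = b + 2y√(1+z²) = 5.34 + 2×4.61×1.803 = 21.96 ft. Hydraulic radius R = A/P = 56.5/21.96 = 2.572 ft. Q_A = (1.486/0.032)·56.5·2.572^(2/3)·√0.001 = 155.8 ft³/s.
Channel B: Flow area A = b·y = 18.4 × 19.5 = 358.8 ft². Wetted perimeter P = b + 2y = 18.4 + 2×19.5 = 57.4 ft. Hydraulic radius R = A/P = 358.8/57.4 = 6.251 ft. Q_B = (1.486/0.032)·358.8·6.251^(2/3)·√0.001 = 1788 ft³/s.
The larger discharge is 1788 ft³/s and the smaller is 155.8 ft³/s; the ratio is 11.5.

11.5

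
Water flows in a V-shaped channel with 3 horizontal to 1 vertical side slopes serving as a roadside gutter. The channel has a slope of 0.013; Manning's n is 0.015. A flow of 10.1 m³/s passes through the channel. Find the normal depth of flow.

Manning's equation rearranged: A R^(2/3) = nQ / (1·√S) = 0.015 × 10.1 / (√0.013) = 1.329.
Trying y = 0.607 m: A R^(2/3) = 0.482 — too small.
Trying y = 1.08 m: A R^(2/3) = 2.24 — too large.
Trying y = 0.888 m: A R^(2/3) = 1.329 — matches.

y_n = 0.888 m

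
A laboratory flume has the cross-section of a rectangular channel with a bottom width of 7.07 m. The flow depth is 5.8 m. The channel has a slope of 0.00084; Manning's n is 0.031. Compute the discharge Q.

Q = 64.8 m³/s

Flow area A = b·y = 7.07 × 5.8 = 41.01 m². Wetted perimeter P = b + 2y = 7.07 + 2×5.8 = 18.67 m.
Hydraulic radius R = A/P = 41.01/18.67 = 2.196 m.
Manning's equation: Q = (1/n) A R^(2/3) S^(1/2) = (1/0.031) × 41.01 × 2.196^(2/3) × 0.00084^(1/2) = 64.8 m³/s.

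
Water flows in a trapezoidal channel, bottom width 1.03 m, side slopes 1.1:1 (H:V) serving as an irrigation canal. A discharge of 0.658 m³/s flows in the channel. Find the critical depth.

y_c = 0.309 m

At critical depth, Q² T / (g A³) = 1, i.e. A³/T = Q²/g = 0.658²/9.81 = 0.04413.
At y = 0.349 m: A³/T = 0.06683 — high.
At y = 0.245 m: A³/T = 0.02057 — low.
At y = 0.309 m: A³/T = 0.04436 — ≈ 0.04413.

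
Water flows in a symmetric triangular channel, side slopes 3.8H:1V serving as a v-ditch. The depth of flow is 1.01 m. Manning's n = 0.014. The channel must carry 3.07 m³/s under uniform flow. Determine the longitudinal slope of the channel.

S = 0.00032

For a triangular section with side slope z = 3.8: A = zy² = 3.8×1.01² = 3.876 m²; P = 2y√(1+z²) = 2×1.01×3.929 = 7.937 m.
Hydraulic radius R = A/P = 3.876/7.937 = 0.4884 m.
From Manning's equation, S = [nQ / (1 A R^(2/3))]² = [0.014 × 3.07 / (1 × 3.876 × 0.4884^(2/3))]² = 0.00032.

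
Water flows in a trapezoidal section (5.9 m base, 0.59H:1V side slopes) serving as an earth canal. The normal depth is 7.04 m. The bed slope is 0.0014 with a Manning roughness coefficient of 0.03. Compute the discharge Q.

Q = 191 m³/s

With bottom width b = 5.9 m and side slope z = 0.59: A = (b + zy)y = (5.9 + 0.59×7.04)×7.04 = 70.78 m²; P = b + 2y√(1+z²) = 5.9 + 2×7.04×1.161 = 22.25 m.
Hydraulic radius R = A/P = 70.78/22.25 = 3.181 m.
Manning's equation: Q = (1/n) A R^(2/3) S^(1/2) = (1/0.03) × 70.78 × 3.181^(2/3) × 0.0014^(1/2) = 191 m³/s.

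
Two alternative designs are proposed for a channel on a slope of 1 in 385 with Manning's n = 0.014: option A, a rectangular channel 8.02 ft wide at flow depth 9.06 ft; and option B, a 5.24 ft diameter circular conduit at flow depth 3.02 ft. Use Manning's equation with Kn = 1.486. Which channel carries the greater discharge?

channel A

Channel A: Flow area A = b·y = 8.02 × 9.06 = 72.66 ft². Wetted perimeter P = b + 2y = 8.02 + 2×9.06 = 26.14 ft. Hydraulic radius R = A/P = 72.66/26.14 = 2.78 ft. Q_A = (1.486/0.014)·72.66·2.78^(2/3)·√0.002597 = 777.1 ft³/s.
Channel B: For a circular section of diameter D = 5.24 ft at depth y = 3.02 ft, the central angle is θ = 2 arccos(1 − 2y/D) = 3.448 rad. Then A = (D²/8)(θ − sin θ) = 12.87 ft² and P = Dθ/2 = 9.034 ft. Hydraulic radius R = A/P = 12.87/9.034 = 1.425 ft. Q_B = (1.486/0.014)·12.87·1.425^(2/3)·√0.002597 = 88.15 ft³/s.
Q_A = 777.1 ft³/s vs Q_B = 88.15 ft³/s, so channel A carries more.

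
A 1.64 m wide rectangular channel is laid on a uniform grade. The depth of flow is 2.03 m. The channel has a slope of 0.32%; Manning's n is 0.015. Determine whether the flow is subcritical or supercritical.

Flow area A = b·y = 1.64 × 2.03 = 3.329 m². Wetted perimeter P = b + 2y = 1.64 + 2×2.03 = 5.7 m.
Hydraulic radius R = A/P = 3.329/5.7 = 0.5841 m.
V = (1/n) R^(2/3) √S = (1/0.015) × 0.5841^(2/3) × √0.0032 = 2.635 m/s. Hydraulic depth D_h = A/T = 3.329/1.64 = 2.03 m.
Froude number Fr = V/√(g·D_h) = 2.635/√(9.81×2.03) = 0.59, which is less than 1, so the flow is subcritical.

subcritical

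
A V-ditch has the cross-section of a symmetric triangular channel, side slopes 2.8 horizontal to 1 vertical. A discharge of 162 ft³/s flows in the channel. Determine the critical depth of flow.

At critical depth, Q² T / (g A³) = 1, i.e. A³/T = Q²/g = 162²/32.2 = 815.
Try y = 3.7 ft: A³/T = 2718 — too large.
Try y = 2 ft: A³/T = 125.4 — too small.
Try y = 2.91 ft: A³/T = 818 — matches.

y_c = 2.91 ft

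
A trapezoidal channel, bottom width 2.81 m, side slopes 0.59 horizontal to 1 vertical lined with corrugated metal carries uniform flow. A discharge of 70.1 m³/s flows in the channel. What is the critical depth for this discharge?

y_c = 3.17 m

At critical depth, Q² T / (g A³) = 1, i.e. A³/T = Q²/g = 70.1²/9.81 = 500.9.
Trying y = 3.9 m: A³/T = 1069 — high.
Trying y = 2.25 m: A³/T = 147.6 — low.
Trying y = 3.17 m: A³/T = 498.6 — matches.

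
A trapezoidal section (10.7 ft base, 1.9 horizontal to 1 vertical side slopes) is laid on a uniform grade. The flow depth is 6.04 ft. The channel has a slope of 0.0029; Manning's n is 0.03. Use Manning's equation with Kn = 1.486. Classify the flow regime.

subcritical

With bottom width b = 10.7 ft and side slope z = 1.9: A = (b + zy)y = (10.7 + 1.9×6.04)×6.04 = 133.9 ft²; P = b + 2y√(1+z²) = 10.7 + 2×6.04×2.147 = 36.64 ft.
Hydraulic radius R = A/P = 133.9/36.64 = 3.656 ft.
V = (1.486/n) R^(2/3) √S = (1.486/0.03) × 3.656^(2/3) × √0.0029 = 6.33 ft/s. Hydraulic depth D_h = A/T = 133.9/33.65 = 3.98 ft.
Froude number Fr = V/√(g·D_h) = 6.33/√(32.2×3.98) = 0.559, which is less than 1, so the flow is subcritical.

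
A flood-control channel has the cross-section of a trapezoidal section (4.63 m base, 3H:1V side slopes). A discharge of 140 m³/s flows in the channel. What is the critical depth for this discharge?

y_c = 2.72 m

At critical depth, Q² T / (g A³) = 1, i.e. A³/T = Q²/g = 140²/9.81 = 1998.
Trying y = 2.95 m: A³/T = 2816 — over.
Trying y = 2.37 m: A³/T = 1143 — short.
Trying y = 2.72 m: A³/T = 2010 — ≈ 1998.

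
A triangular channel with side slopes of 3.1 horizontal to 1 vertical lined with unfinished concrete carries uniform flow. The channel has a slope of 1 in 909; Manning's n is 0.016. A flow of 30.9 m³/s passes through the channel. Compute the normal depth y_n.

y_n = 2.17 m

Manning's equation rearranged: A R^(2/3) = nQ / (1·√S) = 0.016 × 30.9 / (√0.0011) = 14.91.
Try y = 2.44 m: A R^(2/3) = 20.39 — too large.
Try y = 2.17 m: A R^(2/3) = 14.91 — ≈ 14.91.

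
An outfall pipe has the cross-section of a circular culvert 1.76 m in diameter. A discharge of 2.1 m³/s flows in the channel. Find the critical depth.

At critical depth, Q² T / (g A³) = 1, i.e. A³/T = Q²/g = 2.1²/9.81 = 0.4495.
Try y = 0.857 m: A³/T = 0.9243 — over.
Try y = 0.71 m: A³/T = 0.4496 — ≈ 0.4495.

y_c = 0.71 m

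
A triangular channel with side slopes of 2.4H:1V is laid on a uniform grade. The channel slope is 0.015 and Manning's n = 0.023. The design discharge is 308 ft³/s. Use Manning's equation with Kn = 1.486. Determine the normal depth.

Manning's equation rearranged: A R^(2/3) = nQ / (1.486·√S) = 0.023 × 308 / (1.486 × √0.015) = 38.92.
At y = 4.2 ft: A R^(2/3) = 65.82 — too large.
At y = 3.45 ft: A R^(2/3) = 38.95 — ≈ 38.92.

y_n = 3.45 ft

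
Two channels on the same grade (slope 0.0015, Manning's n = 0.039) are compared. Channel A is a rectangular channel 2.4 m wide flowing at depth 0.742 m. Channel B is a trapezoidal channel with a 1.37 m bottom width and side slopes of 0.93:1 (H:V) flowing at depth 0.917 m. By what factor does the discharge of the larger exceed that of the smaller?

Channel A: Flow area A = b·y = 2.4 × 0.742 = 1.781 m². Wetted perimeter P = b + 2y = 2.4 + 2×0.742 = 3.884 m. Hydraulic radius R = A/P = 1.781/3.884 = 0.4585 m. Q_A = (1/0.039)·1.781·0.4585^(2/3)·√0.0015 = 1.052 m³/s.
Channel B: With bottom width b = 1.37 m and side slope z = 0.93: A = (b + zy)y = (1.37 + 0.93×0.917)×0.917 = 2.038 m²; P = b + 2y√(1+z²) = 1.37 + 2×0.917×1.366 = 3.875 m. Hydraulic radius R = A/P = 2.038/3.875 = 0.5261 m. Q_B = (1/0.039)·2.038·0.5261^(2/3)·√0.0015 = 1.319 m³/s.
The larger discharge is 1.319 m³/s and the smaller is 1.052 m³/s; the ratio is 1.25.

1.25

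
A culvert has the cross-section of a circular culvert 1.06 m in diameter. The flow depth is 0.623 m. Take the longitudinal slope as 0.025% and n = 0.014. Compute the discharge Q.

For a circular section of diameter D = 1.06 m at depth y = 0.623 m, the central angle is θ = 2 arccos(1 − 2y/D) = 3.494 rad. Then A = (D²/8)(θ − sin θ) = 0.5393 m² and P = Dθ/2 = 1.852 m.
Hydraulic radius R = A/P = 0.5393/1.852 = 0.2912 m.
Manning's equation: Q = (1/n) A R^(2/3) S^(1/2) = (1/0.014) × 0.5393 × 0.2912^(2/3) × 0.00025^(1/2) = 0.268 m³/s.

Q = 0.268 m³/s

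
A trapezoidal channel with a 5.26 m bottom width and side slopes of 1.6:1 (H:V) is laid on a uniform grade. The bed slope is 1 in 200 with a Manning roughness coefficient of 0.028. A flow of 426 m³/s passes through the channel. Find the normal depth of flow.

Manning's equation rearranged: A R^(2/3) = nQ / (1·√S) = 0.028 × 426 / (√0.005) = 168.7.
At y = 4.33 m: A R^(2/3) = 95.73 — low.
At y = 7.01 m: A R^(2/3) = 273.4 — high.
At y = 5.64 m: A R^(2/3) = 168.9 — ≈ 168.7.

y_n = 5.64 m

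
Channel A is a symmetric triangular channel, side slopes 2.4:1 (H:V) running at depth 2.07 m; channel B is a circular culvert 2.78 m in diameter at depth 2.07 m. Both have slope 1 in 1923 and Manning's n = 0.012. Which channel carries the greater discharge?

channel A

Channel A: For a triangular section with side slope z = 2.4: A = zy² = 2.4×2.07² = 10.28 m²; P = 2y√(1+z²) = 2×2.07×2.6 = 10.76 m. Hydraulic radius R = A/P = 10.28/10.76 = 0.9554 m. Q_A = (1/0.012)·10.28·0.9554^(2/3)·√0.00052 = 18.96 m³/s.
Channel B: For a circular section of diameter D = 2.78 m at depth y = 2.07 m, the central angle is θ = 2 arccos(1 − 2y/D) = 4.164 rad. Then A = (D²/8)(θ − sin θ) = 4.847 m² and P = Dθ/2 = 5.788 m. Hydraulic radius R = A/P = 4.847/5.788 = 0.8374 m. Q_B = (1/0.012)·4.847·0.8374^(2/3)·√0.00052 = 8.183 m³/s.
Q_A = 18.96 m³/s vs Q_B = 8.183 m³/s, so channel A carries more.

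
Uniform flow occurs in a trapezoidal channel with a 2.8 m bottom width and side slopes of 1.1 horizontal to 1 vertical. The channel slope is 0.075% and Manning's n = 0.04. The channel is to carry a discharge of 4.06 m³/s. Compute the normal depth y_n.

y_n = 1.45 m

Manning's equation rearranged: A R^(2/3) = nQ / (1·√S) = 0.04 × 4.06 / (√0.00075) = 5.93.
At y = 1.66 m: A R^(2/3) = 7.642 — too large.
At y = 1.18 m: A R^(2/3) = 4.05 — too small.
At y = 1.45 m: A R^(2/3) = 5.924 — ≈ 5.93.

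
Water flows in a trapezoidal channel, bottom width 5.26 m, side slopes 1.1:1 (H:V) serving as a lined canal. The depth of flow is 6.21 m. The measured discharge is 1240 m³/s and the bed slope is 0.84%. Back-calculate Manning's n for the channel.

n = 0.012

With bottom width b = 5.26 m and side slope z = 1.1: A = (b + zy)y = (5.26 + 1.1×6.21)×6.21 = 75.09 m²; P = b + 2y√(1+z²) = 5.26 + 2×6.21×1.487 = 23.72 m.
Hydraulic radius R = A/P = 75.09/23.72 = 3.165 m.
Rearranging Manning's equation: n = (1/Q) A R^(2/3) S^(1/2) = (1/1240) × 75.09 × 3.165^(2/3) × √0.0084 = 0.012.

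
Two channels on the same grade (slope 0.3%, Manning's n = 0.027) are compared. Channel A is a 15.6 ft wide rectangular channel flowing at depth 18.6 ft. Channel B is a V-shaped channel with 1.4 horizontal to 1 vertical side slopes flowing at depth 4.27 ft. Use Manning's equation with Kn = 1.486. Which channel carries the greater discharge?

channel A

Channel A: Flow area A = b·y = 15.6 × 18.6 = 290.2 ft². Wetted perimeter P = b + 2y = 15.6 + 2×18.6 = 52.8 ft. Hydraulic radius R = A/P = 290.2/52.8 = 5.495 ft. Q_A = (1.486/0.027)·290.2·5.495^(2/3)·√0.003 = 2724 ft³/s.
Channel B: For a triangular section with side slope z = 1.4: A = zy² = 1.4×4.27² = 25.53 ft²; P = 2y√(1+z²) = 2×4.27×1.72 = 14.69 ft. Hydraulic radius R = A/P = 25.53/14.69 = 1.737 ft. Q_B = (1.486/0.027)·25.53·1.737^(2/3)·√0.003 = 111.2 ft³/s.
Q_A = 2724 ft³/s vs Q_B = 111.2 ft³/s, so channel A carries more.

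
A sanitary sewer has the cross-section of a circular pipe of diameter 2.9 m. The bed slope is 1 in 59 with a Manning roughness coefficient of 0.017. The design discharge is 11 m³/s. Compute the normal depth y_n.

Manning's equation rearranged: A R^(2/3) = nQ / (1·√S) = 0.017 × 11 / (√0.01695) = 1.436.
At y = 0.785 m: A R^(2/3) = 0.8542 — short.
At y = 1.19 m: A R^(2/3) = 1.882 — over.
At y = 1.03 m: A R^(2/3) = 1.441 — ≈ 1.436.

y_n = 1.03 m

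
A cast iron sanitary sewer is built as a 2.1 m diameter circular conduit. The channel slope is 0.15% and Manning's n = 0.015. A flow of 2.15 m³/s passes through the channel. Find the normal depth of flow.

Manning's equation rearranged: A R^(2/3) = nQ / (1·√S) = 0.015 × 2.15 / (√0.0015) = 0.8327.
At y = 0.607 m: A R^(2/3) = 0.4107 — too small.
At y = 0.99 m: A R^(2/3) = 1.019 — too large.
At y = 0.884 m: A R^(2/3) = 0.8334 — matches.

y_n = 0.884 m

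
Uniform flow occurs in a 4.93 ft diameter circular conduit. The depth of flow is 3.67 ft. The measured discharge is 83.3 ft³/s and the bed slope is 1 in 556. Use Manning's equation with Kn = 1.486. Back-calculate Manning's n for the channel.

n = 0.015

For a circular section of diameter D = 4.93 ft at depth y = 3.67 ft, the central angle is θ = 2 arccos(1 − 2y/D) = 4.163 rad. Then A = (D²/8)(θ − sin θ) = 15.24 ft² and P = Dθ/2 = 10.26 ft.
Hydraulic radius R = A/P = 15.24/10.26 = 1.485 ft.
Rearranging Manning's equation: n = (1.486/Q) A R^(2/3) S^(1/2) = (1.486/83.3) × 15.24 × 1.485^(2/3) × √0.001799 = 0.015.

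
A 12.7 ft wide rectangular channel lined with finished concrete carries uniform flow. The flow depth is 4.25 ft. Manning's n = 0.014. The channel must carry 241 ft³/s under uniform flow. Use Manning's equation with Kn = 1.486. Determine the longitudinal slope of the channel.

Flow area A = b·y = 12.7 × 4.25 = 53.97 ft². Wetted perimeter P = b + 2y = 12.7 + 2×4.25 = 21.2 ft.
Hydraulic radius R = A/P = 53.97/21.2 = 2.546 ft.
From Manning's equation, S = [nQ / (1.486 A R^(2/3))]² = [0.014 × 241 / (1.486 × 53.97 × 2.546^(2/3))]² = 0.000509.

S = 0.000509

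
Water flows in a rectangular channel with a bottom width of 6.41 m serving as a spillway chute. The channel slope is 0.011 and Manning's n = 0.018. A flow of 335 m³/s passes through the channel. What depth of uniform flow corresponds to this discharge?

Manning's equation rearranged: A R^(2/3) = nQ / (1·√S) = 0.018 × 335 / (√0.011) = 57.49.
Try y = 6.38 m: A R^(2/3) = 67.77 — too large.
Try y = 4.22 m: A R^(2/3) = 40.35 — too small.
Try y = 5.58 m: A R^(2/3) = 57.45 — close enough.

y_n = 5.58 m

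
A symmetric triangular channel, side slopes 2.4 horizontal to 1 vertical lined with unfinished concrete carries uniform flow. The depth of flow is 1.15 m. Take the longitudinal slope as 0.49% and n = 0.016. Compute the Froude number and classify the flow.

supercritical

For a triangular section with side slope z = 2.4: A = zy² = 2.4×1.15² = 3.174 m²; P = 2y√(1+z²) = 2×1.15×2.6 = 5.98 m.
Hydraulic radius R = A/P = 3.174/5.98 = 0.5308 m.
V = (1/n) R^(2/3) √S = (1/0.016) × 0.5308^(2/3) × √0.0049 = 2.868 m/s. Hydraulic depth D_h = A/T = 3.174/5.52 = 0.575 m.
Froude number Fr = V/√(g·D_h) = 2.868/√(9.81×0.575) = 1.21, which is greater than 1, so the flow is supercritical.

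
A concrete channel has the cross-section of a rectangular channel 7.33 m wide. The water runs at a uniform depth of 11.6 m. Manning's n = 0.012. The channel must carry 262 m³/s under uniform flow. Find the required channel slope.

S = 0.000349

Flow area A = b·y = 7.33 × 11.6 = 85.03 m². Wetted perimeter P = b + 2y = 7.33 + 2×11.6 = 30.53 m.
Hydraulic radius R = A/P = 85.03/30.53 = 2.785 m.
From Manning's equation, S = [nQ / (1 A R^(2/3))]² = [0.012 × 262 / (1 × 85.03 × 2.785^(2/3))]² = 0.000349.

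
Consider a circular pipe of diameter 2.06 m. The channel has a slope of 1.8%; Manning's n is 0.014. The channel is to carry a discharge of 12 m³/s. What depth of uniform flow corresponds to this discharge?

y_n = 1.13 m

Manning's equation rearranged: A R^(2/3) = nQ / (1·√S) = 0.014 × 12 / (√0.018) = 1.252.
Trying y = 0.879 m: A R^(2/3) = 0.8113 — short.
Trying y = 1.13 m: A R^(2/3) = 1.249 — ≈ 1.252.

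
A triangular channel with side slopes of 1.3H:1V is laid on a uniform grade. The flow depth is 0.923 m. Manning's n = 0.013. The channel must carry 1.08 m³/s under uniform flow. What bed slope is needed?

S = 0.000614

For a triangular section with side slope z = 1.3: A = zy² = 1.3×0.923² = 1.108 m²; P = 2y√(1+z²) = 2×0.923×1.64 = 3.028 m.
Hydraulic radius R = A/P = 1.108/3.028 = 0.3658 m.
From Manning's equation, S = [nQ / (1 A R^(2/3))]² = [0.013 × 1.08 / (1 × 1.108 × 0.3658^(2/3))]² = 0.000614.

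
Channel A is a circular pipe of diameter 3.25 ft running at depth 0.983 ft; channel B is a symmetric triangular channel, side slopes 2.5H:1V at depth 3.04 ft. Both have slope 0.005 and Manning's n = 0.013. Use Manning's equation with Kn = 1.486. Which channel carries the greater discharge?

channel B

Channel A: For a circular section of diameter D = 3.25 ft at depth y = 0.983 ft, the central angle is θ = 2 arccos(1 − 2y/D) = 2.329 rad. Then A = (D²/8)(θ − sin θ) = 2.117 ft² and P = Dθ/2 = 3.785 ft. Hydraulic radius R = A/P = 2.117/3.785 = 0.5593 ft. Q_A = (1.486/0.013)·2.117·0.5593^(2/3)·√0.005 = 11.62 ft³/s.
Channel B: For a triangular section with side slope z = 2.5: A = zy² = 2.5×3.04² = 23.1 ft²; P = 2y√(1+z²) = 2×3.04×2.693 = 16.37 ft. Hydraulic radius R = A/P = 23.1/16.37 = 1.411 ft. Q_B = (1.486/0.013)·23.1·1.411^(2/3)·√0.005 = 235 ft³/s.
Q_A = 11.62 ft³/s vs Q_B = 235 ft³/s, so channel B carries more.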